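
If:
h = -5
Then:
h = -5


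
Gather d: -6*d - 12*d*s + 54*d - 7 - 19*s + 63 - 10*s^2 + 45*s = d*(48 - 12*s) - 10*s^2 + 26*s + 56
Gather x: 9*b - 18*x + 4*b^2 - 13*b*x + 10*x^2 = 4*b^2 + 9*b + 10*x^2 + x*(-13*b - 18)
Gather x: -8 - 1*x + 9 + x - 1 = 0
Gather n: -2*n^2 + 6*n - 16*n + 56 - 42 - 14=-2*n^2 - 10*n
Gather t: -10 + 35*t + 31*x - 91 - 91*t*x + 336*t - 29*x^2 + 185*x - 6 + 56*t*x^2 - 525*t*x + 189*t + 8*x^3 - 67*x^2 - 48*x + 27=t*(56*x^2 - 616*x + 560) + 8*x^3 - 96*x^2 + 168*x - 80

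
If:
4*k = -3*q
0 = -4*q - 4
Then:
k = 3/4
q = -1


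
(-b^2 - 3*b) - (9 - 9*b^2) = 8*b^2 - 3*b - 9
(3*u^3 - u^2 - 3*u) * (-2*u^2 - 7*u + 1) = -6*u^5 - 19*u^4 + 16*u^3 + 20*u^2 - 3*u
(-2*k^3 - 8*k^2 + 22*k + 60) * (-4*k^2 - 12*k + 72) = 8*k^5 + 56*k^4 - 136*k^3 - 1080*k^2 + 864*k + 4320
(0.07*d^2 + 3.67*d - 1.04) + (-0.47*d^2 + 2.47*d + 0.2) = -0.4*d^2 + 6.14*d - 0.84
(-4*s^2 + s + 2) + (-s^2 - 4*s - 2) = -5*s^2 - 3*s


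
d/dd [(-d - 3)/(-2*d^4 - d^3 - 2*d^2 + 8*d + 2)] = (2*d^4 + d^3 + 2*d^2 - 8*d - (d + 3)*(8*d^3 + 3*d^2 + 4*d - 8) - 2)/(2*d^4 + d^3 + 2*d^2 - 8*d - 2)^2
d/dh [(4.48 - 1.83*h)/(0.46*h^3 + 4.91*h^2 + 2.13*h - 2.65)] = (1.6836*h^3 + 2.8029*h^2 - 43.9936*h - 4.6929)/(0.2116*h^6 + 4.5172*h^5 + 26.0677*h^4 + 18.4786*h^3 - 21.4861*h^2 - 11.289*h + 7.0225)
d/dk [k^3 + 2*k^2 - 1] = k*(3*k + 4)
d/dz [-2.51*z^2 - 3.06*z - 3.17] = -5.02*z - 3.06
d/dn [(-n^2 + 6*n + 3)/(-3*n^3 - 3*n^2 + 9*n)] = (-n^4 + 12*n^3 + 12*n^2 + 6*n - 9)/(3*n^2*(n^4 + 2*n^3 - 5*n^2 - 6*n + 9))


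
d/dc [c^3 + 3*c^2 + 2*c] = 3*c^2 + 6*c + 2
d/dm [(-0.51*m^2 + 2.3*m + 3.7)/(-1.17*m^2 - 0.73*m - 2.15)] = (3.0633*m^2 + 10.851*m - 2.244)/(1.3689*m^4 + 1.7082*m^3 + 5.5639*m^2 + 3.139*m + 4.6225)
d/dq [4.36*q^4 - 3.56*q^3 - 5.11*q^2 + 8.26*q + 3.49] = 17.44*q^3 - 10.68*q^2 - 10.22*q + 8.26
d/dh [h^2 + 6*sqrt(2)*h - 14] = 2*h + 6*sqrt(2)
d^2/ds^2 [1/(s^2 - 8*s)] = 2*(-s*(s - 8) + 4*(s - 4)^2)/(s^3*(s - 8)^3)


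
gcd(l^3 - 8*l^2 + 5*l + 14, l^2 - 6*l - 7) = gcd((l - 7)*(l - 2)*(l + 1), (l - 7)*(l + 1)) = l^2 - 6*l - 7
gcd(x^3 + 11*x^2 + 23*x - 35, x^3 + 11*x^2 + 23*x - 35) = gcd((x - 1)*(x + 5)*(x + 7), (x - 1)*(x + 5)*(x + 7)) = x^3 + 11*x^2 + 23*x - 35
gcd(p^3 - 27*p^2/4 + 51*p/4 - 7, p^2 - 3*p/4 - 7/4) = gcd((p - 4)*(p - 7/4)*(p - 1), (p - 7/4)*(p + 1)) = p - 7/4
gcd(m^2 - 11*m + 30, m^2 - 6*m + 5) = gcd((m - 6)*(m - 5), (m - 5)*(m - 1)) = m - 5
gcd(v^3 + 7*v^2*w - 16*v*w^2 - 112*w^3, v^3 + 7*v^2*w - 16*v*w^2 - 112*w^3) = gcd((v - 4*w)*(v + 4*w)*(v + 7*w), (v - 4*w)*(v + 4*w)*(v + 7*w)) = v^3 + 7*v^2*w - 16*v*w^2 - 112*w^3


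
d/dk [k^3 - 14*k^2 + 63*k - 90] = 3*k^2 - 28*k + 63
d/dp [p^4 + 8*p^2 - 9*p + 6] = 4*p^3 + 16*p - 9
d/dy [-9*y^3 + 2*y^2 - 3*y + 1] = -27*y^2 + 4*y - 3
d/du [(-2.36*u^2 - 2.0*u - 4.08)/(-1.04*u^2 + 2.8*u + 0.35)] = (-8.688*u^2 - 10.1384*u + 10.724)/(1.0816*u^4 - 5.824*u^3 + 7.112*u^2 + 1.96*u + 0.1225)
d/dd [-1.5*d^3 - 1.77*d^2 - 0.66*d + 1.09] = -4.5*d^2 - 3.54*d - 0.66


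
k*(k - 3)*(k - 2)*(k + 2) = k^4 - 3*k^3 - 4*k^2 + 12*k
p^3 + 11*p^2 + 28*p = p*(p + 4)*(p + 7)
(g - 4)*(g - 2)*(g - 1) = g^3 - 7*g^2 + 14*g - 8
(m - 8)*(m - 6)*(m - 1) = m^3 - 15*m^2 + 62*m - 48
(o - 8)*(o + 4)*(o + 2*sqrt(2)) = o^3 - 4*o^2 + 2*sqrt(2)*o^2 - 32*o - 8*sqrt(2)*o - 64*sqrt(2)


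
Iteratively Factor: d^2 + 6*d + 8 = (d + 4)*(d + 2)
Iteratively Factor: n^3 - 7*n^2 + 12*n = (n)*(n^2 - 7*n + 12) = n*(n - 3)*(n - 4)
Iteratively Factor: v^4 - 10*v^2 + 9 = (v + 3)*(v^3 - 3*v^2 - v + 3) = (v - 1)*(v + 3)*(v^2 - 2*v - 3) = (v - 1)*(v + 1)*(v + 3)*(v - 3)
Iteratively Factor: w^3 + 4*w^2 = (w)*(w^2 + 4*w) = w^2*(w + 4)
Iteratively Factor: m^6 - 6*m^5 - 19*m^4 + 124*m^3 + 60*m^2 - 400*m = (m - 5)*(m^5 - m^4 - 24*m^3 + 4*m^2 + 80*m) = (m - 5)^2*(m^4 + 4*m^3 - 4*m^2 - 16*m) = (m - 5)^2*(m - 2)*(m^3 + 6*m^2 + 8*m) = (m - 5)^2*(m - 2)*(m + 4)*(m^2 + 2*m) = (m - 5)^2*(m - 2)*(m + 2)*(m + 4)*(m)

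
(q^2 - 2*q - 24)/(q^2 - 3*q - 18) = (q + 4)/(q + 3)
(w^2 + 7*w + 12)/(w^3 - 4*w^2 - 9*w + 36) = (w + 4)/(w^2 - 7*w + 12)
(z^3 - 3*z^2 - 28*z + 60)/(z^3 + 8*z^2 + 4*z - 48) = (z^2 - z - 30)/(z^2 + 10*z + 24)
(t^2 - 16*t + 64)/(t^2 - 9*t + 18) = (t^2 - 16*t + 64)/(t^2 - 9*t + 18)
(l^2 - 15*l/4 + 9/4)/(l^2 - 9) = (l - 3/4)/(l + 3)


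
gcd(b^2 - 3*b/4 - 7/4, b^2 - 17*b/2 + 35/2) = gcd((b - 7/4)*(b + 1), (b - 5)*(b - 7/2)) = 1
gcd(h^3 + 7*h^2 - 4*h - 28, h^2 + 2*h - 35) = h + 7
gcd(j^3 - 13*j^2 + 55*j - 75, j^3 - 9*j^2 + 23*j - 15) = j^2 - 8*j + 15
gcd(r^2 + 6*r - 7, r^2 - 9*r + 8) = r - 1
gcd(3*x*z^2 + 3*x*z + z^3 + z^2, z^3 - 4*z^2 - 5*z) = z^2 + z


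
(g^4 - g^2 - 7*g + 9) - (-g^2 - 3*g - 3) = g^4 - 4*g + 12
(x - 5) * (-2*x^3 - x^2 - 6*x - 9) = -2*x^4 + 9*x^3 - x^2 + 21*x + 45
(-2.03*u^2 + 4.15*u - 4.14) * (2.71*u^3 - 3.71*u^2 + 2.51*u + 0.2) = -5.5013*u^5 + 18.7778*u^4 - 31.7112*u^3 + 25.3699*u^2 - 9.5614*u - 0.828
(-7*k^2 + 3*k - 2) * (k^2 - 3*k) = -7*k^4 + 24*k^3 - 11*k^2 + 6*k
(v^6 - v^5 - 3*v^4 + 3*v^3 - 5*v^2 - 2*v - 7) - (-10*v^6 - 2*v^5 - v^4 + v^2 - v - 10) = 11*v^6 + v^5 - 2*v^4 + 3*v^3 - 6*v^2 - v + 3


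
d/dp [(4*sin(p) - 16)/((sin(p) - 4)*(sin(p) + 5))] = -4*cos(p)/(sin(p) + 5)^2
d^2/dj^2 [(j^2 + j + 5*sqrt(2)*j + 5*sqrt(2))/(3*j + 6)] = 2*(2 - 5*sqrt(2))/(3*(j^3 + 6*j^2 + 12*j + 8))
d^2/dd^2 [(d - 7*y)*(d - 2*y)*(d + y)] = 6*d - 16*y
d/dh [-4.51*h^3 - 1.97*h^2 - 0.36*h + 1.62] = -13.53*h^2 - 3.94*h - 0.36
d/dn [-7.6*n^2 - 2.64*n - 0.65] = -15.2*n - 2.64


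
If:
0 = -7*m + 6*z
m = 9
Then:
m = 9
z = 21/2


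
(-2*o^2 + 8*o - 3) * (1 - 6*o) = 12*o^3 - 50*o^2 + 26*o - 3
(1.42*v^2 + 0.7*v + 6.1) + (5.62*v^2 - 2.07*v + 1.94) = 7.04*v^2 - 1.37*v + 8.04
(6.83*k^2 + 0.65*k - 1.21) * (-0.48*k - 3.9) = -3.2784*k^3 - 26.949*k^2 - 1.9542*k + 4.719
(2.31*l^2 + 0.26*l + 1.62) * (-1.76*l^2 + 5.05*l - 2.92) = -4.0656*l^4 + 11.2079*l^3 - 8.2834*l^2 + 7.4218*l - 4.7304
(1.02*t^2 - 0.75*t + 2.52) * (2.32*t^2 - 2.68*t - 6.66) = 2.3664*t^4 - 4.4736*t^3 + 1.0632*t^2 - 1.7586*t - 16.7832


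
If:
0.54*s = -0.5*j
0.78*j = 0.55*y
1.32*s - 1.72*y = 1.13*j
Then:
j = 0.00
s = 0.00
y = 0.00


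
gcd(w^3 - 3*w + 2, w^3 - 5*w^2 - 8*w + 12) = w^2 + w - 2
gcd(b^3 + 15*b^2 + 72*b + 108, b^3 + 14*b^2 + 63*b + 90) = b^2 + 9*b + 18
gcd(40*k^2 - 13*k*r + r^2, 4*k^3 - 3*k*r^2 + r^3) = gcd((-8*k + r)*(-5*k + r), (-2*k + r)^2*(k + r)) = 1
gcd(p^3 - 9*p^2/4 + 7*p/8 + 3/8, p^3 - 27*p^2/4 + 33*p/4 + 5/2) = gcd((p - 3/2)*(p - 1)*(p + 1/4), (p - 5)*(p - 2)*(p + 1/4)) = p + 1/4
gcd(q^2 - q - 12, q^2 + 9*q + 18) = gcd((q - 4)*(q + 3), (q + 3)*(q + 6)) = q + 3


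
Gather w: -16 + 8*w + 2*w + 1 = 10*w - 15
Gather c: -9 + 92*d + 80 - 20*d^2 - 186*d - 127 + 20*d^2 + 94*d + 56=0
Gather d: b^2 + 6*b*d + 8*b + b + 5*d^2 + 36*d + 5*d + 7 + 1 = b^2 + 9*b + 5*d^2 + d*(6*b + 41) + 8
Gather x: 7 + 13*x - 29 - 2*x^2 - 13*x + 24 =2 - 2*x^2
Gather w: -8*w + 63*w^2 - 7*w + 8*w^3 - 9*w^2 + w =8*w^3 + 54*w^2 - 14*w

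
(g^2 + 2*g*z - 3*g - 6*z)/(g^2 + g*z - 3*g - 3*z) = (g + 2*z)/(g + z)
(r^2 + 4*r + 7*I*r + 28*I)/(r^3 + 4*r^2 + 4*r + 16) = (r + 7*I)/(r^2 + 4)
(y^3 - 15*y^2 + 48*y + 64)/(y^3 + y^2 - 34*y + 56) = (y^3 - 15*y^2 + 48*y + 64)/(y^3 + y^2 - 34*y + 56)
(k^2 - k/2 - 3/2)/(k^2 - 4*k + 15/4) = 2*(k + 1)/(2*k - 5)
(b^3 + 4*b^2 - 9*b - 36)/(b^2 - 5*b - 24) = (b^2 + b - 12)/(b - 8)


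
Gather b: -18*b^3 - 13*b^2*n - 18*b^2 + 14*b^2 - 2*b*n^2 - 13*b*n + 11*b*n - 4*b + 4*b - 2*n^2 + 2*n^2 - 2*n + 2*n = -18*b^3 + b^2*(-13*n - 4) + b*(-2*n^2 - 2*n)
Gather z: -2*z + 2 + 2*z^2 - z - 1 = 2*z^2 - 3*z + 1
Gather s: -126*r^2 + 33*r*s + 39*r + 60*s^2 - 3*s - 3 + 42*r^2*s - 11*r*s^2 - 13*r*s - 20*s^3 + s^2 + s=-126*r^2 + 39*r - 20*s^3 + s^2*(61 - 11*r) + s*(42*r^2 + 20*r - 2) - 3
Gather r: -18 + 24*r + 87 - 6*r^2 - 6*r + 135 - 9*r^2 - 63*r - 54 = -15*r^2 - 45*r + 150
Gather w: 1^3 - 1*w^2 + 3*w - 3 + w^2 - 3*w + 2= 0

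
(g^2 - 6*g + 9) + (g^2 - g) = 2*g^2 - 7*g + 9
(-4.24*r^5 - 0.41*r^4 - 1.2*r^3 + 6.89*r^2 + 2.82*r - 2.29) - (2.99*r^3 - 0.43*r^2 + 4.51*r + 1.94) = -4.24*r^5 - 0.41*r^4 - 4.19*r^3 + 7.32*r^2 - 1.69*r - 4.23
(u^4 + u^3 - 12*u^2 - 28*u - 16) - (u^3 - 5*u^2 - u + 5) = u^4 - 7*u^2 - 27*u - 21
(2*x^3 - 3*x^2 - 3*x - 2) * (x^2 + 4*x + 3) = 2*x^5 + 5*x^4 - 9*x^3 - 23*x^2 - 17*x - 6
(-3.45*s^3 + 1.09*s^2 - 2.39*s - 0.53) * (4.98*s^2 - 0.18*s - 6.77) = -17.181*s^5 + 6.0492*s^4 + 11.2581*s^3 - 9.5885*s^2 + 16.2757*s + 3.5881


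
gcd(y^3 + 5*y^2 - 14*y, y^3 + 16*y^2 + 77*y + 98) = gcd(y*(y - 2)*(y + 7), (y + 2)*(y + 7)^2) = y + 7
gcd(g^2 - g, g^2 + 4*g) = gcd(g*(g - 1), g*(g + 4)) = g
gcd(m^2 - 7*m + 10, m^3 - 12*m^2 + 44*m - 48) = m - 2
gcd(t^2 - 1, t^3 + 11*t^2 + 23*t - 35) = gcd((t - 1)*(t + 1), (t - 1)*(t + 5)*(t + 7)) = t - 1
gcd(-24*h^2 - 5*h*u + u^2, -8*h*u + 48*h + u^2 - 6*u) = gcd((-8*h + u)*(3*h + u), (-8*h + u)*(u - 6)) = -8*h + u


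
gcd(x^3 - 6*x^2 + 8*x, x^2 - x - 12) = x - 4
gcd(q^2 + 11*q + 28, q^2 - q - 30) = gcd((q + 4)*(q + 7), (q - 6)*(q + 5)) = 1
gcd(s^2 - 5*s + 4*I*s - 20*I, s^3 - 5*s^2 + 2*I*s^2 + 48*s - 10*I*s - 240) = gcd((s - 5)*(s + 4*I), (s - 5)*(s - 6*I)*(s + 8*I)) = s - 5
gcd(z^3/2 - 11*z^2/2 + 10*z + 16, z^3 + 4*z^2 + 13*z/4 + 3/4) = 1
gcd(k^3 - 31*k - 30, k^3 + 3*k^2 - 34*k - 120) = k^2 - k - 30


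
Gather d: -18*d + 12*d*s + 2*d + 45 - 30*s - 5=d*(12*s - 16) - 30*s + 40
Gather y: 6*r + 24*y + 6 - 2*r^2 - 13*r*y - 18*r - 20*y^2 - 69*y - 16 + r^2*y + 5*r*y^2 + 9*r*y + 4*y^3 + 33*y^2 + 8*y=-2*r^2 - 12*r + 4*y^3 + y^2*(5*r + 13) + y*(r^2 - 4*r - 37) - 10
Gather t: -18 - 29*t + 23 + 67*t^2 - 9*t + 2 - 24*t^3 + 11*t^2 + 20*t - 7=-24*t^3 + 78*t^2 - 18*t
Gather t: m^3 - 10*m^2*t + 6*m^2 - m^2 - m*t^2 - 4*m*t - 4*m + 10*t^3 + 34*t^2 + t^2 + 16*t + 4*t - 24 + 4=m^3 + 5*m^2 - 4*m + 10*t^3 + t^2*(35 - m) + t*(-10*m^2 - 4*m + 20) - 20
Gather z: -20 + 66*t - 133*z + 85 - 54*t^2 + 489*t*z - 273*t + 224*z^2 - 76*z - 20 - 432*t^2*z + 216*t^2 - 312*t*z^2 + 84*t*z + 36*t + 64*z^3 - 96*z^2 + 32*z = 162*t^2 - 171*t + 64*z^3 + z^2*(128 - 312*t) + z*(-432*t^2 + 573*t - 177) + 45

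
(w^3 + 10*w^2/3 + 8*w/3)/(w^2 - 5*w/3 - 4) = w*(w + 2)/(w - 3)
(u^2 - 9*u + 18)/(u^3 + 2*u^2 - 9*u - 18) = (u - 6)/(u^2 + 5*u + 6)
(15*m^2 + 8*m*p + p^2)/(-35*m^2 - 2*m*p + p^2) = (3*m + p)/(-7*m + p)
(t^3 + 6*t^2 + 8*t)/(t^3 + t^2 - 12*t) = (t + 2)/(t - 3)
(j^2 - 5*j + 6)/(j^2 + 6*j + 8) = (j^2 - 5*j + 6)/(j^2 + 6*j + 8)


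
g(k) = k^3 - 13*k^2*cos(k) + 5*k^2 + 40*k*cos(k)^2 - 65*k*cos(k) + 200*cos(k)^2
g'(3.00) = 371.21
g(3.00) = 694.50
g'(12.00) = -544.85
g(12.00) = 694.32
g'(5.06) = -299.31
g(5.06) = 78.84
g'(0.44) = -185.89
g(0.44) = 151.02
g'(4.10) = -536.03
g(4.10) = 552.05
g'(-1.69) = 35.68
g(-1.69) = 2.68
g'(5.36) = -145.90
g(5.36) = 12.96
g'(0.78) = -220.75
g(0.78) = 78.70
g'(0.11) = -70.60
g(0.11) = 194.74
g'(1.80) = 330.51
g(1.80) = 72.23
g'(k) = 13*k^2*sin(k) + 3*k^2 - 80*k*sin(k)*cos(k) + 65*k*sin(k) - 26*k*cos(k) + 10*k - 400*sin(k)*cos(k) + 40*cos(k)^2 - 65*cos(k)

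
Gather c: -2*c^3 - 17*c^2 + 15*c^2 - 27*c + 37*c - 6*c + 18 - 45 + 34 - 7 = -2*c^3 - 2*c^2 + 4*c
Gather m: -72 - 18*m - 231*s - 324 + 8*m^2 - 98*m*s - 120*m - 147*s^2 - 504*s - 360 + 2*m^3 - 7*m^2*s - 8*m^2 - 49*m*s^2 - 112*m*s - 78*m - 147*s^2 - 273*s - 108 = 2*m^3 - 7*m^2*s + m*(-49*s^2 - 210*s - 216) - 294*s^2 - 1008*s - 864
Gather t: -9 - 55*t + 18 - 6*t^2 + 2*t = -6*t^2 - 53*t + 9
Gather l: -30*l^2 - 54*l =-30*l^2 - 54*l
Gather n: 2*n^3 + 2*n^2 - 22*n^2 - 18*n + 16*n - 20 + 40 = 2*n^3 - 20*n^2 - 2*n + 20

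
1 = 1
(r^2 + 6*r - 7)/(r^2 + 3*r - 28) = (r - 1)/(r - 4)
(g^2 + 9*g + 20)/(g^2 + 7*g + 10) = (g + 4)/(g + 2)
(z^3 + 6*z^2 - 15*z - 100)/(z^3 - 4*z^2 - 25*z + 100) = (z + 5)/(z - 5)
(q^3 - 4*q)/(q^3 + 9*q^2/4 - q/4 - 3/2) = 4*q*(q - 2)/(4*q^2 + q - 3)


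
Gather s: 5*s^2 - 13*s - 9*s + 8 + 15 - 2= 5*s^2 - 22*s + 21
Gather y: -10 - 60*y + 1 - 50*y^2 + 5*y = -50*y^2 - 55*y - 9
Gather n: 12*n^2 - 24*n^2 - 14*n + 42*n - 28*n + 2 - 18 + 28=12 - 12*n^2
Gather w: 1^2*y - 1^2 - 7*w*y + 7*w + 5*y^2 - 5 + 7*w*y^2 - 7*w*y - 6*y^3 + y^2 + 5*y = w*(7*y^2 - 14*y + 7) - 6*y^3 + 6*y^2 + 6*y - 6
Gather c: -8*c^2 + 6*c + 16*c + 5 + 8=-8*c^2 + 22*c + 13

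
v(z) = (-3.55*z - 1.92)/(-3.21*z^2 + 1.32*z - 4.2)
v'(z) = (-3.55*z - 1.92)*(6.42*z - 1.32)/(-3.21*z^2 + 1.32*z - 4.2)^2 - 3.55/(-3.21*z^2 + 1.32*z - 4.2)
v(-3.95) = -0.20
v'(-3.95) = -0.03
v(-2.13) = -0.26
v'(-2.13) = -0.02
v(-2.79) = -0.24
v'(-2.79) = -0.03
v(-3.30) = -0.23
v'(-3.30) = -0.03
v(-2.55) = -0.25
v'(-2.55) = -0.03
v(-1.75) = -0.26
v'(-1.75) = 0.02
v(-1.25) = -0.23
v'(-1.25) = 0.13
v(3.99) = 0.32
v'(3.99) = -0.09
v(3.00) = 0.43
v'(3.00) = -0.14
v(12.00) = 0.10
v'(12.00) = -0.01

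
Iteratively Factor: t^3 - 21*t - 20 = (t + 1)*(t^2 - t - 20) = (t + 1)*(t + 4)*(t - 5)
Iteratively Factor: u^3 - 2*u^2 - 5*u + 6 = (u + 2)*(u^2 - 4*u + 3) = (u - 1)*(u + 2)*(u - 3)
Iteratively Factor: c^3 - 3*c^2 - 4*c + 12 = (c - 3)*(c^2 - 4) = (c - 3)*(c + 2)*(c - 2)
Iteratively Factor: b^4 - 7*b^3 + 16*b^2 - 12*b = (b - 2)*(b^3 - 5*b^2 + 6*b) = b*(b - 2)*(b^2 - 5*b + 6) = b*(b - 2)^2*(b - 3)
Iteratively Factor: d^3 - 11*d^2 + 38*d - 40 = (d - 2)*(d^2 - 9*d + 20) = (d - 5)*(d - 2)*(d - 4)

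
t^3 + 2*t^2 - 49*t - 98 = (t - 7)*(t + 2)*(t + 7)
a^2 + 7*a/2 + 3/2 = (a + 1/2)*(a + 3)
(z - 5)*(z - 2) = z^2 - 7*z + 10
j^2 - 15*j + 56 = (j - 8)*(j - 7)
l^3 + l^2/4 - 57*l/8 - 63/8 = (l - 3)*(l + 3/2)*(l + 7/4)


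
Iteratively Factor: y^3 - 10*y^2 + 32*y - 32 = (y - 2)*(y^2 - 8*y + 16) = (y - 4)*(y - 2)*(y - 4)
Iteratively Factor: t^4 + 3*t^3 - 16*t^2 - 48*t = (t - 4)*(t^3 + 7*t^2 + 12*t) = (t - 4)*(t + 4)*(t^2 + 3*t) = (t - 4)*(t + 3)*(t + 4)*(t)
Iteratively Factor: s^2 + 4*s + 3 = (s + 3)*(s + 1)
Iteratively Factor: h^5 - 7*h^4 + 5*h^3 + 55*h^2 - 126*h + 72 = (h + 3)*(h^4 - 10*h^3 + 35*h^2 - 50*h + 24) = (h - 4)*(h + 3)*(h^3 - 6*h^2 + 11*h - 6) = (h - 4)*(h - 1)*(h + 3)*(h^2 - 5*h + 6) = (h - 4)*(h - 2)*(h - 1)*(h + 3)*(h - 3)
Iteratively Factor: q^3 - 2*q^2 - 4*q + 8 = (q + 2)*(q^2 - 4*q + 4) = (q - 2)*(q + 2)*(q - 2)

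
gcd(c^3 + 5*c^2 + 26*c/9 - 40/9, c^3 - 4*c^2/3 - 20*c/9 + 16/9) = c - 2/3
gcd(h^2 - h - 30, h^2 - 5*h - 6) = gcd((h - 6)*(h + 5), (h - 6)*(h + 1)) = h - 6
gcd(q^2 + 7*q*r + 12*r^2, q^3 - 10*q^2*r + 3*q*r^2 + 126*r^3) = q + 3*r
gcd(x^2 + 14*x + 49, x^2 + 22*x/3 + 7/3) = x + 7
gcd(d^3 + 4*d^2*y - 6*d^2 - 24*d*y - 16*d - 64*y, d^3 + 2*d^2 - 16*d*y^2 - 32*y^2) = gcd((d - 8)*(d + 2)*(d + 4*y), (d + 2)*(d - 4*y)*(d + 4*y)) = d^2 + 4*d*y + 2*d + 8*y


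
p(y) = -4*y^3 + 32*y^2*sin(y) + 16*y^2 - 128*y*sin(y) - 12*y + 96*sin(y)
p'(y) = 32*y^2*cos(y) - 12*y^2 + 64*y*sin(y) - 128*y*cos(y) + 32*y - 128*sin(y) + 96*cos(y) - 12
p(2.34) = -12.06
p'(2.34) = 32.49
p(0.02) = 1.64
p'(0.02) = 79.54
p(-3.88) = 1244.25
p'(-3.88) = -1364.67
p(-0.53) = -75.92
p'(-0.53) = 198.64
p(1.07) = -3.21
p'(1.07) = -45.79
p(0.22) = 13.23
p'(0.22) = 37.31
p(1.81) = -22.99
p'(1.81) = 2.10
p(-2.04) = -312.28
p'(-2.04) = -118.30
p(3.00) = 0.00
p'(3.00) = -14.97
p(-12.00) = 12708.22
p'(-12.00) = 2660.88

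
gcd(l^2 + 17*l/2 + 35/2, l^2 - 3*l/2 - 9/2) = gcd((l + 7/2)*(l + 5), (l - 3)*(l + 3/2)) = 1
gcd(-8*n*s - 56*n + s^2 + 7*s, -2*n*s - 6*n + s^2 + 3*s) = 1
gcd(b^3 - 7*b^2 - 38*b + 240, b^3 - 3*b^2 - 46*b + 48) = b^2 - 2*b - 48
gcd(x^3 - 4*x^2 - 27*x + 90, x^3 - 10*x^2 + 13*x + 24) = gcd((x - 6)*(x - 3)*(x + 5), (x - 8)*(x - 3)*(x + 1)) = x - 3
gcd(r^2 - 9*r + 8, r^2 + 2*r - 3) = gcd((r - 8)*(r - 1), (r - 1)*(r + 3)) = r - 1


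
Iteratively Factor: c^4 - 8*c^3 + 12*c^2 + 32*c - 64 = (c + 2)*(c^3 - 10*c^2 + 32*c - 32) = (c - 4)*(c + 2)*(c^2 - 6*c + 8) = (c - 4)*(c - 2)*(c + 2)*(c - 4)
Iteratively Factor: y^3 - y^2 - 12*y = (y - 4)*(y^2 + 3*y) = y*(y - 4)*(y + 3)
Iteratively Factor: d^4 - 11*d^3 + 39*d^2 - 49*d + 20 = (d - 5)*(d^3 - 6*d^2 + 9*d - 4) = (d - 5)*(d - 4)*(d^2 - 2*d + 1) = (d - 5)*(d - 4)*(d - 1)*(d - 1)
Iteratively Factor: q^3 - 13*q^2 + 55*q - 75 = (q - 5)*(q^2 - 8*q + 15) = (q - 5)*(q - 3)*(q - 5)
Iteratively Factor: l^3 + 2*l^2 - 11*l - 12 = (l + 4)*(l^2 - 2*l - 3) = (l - 3)*(l + 4)*(l + 1)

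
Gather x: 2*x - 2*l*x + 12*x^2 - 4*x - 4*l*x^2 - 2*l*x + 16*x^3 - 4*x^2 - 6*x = 16*x^3 + x^2*(8 - 4*l) + x*(-4*l - 8)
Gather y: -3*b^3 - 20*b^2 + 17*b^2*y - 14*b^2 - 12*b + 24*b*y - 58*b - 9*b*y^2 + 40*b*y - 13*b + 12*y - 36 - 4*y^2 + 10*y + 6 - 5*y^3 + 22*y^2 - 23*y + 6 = -3*b^3 - 34*b^2 - 83*b - 5*y^3 + y^2*(18 - 9*b) + y*(17*b^2 + 64*b - 1) - 24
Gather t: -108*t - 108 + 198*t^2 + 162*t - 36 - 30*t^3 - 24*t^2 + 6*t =-30*t^3 + 174*t^2 + 60*t - 144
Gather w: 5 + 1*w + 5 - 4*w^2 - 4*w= -4*w^2 - 3*w + 10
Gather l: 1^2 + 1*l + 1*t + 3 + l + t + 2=2*l + 2*t + 6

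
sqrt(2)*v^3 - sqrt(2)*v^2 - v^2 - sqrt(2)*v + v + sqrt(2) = (v - 1)*(v - sqrt(2))*(sqrt(2)*v + 1)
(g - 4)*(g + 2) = g^2 - 2*g - 8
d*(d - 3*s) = d^2 - 3*d*s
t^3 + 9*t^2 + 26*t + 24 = (t + 2)*(t + 3)*(t + 4)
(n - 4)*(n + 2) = n^2 - 2*n - 8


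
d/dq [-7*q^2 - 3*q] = -14*q - 3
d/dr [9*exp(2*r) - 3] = 18*exp(2*r)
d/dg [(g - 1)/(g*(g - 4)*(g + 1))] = 2*(-g^3 + 3*g^2 - 3*g - 2)/(g^2*(g^4 - 6*g^3 + g^2 + 24*g + 16))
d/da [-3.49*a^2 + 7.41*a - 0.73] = 7.41 - 6.98*a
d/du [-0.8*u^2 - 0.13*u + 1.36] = -1.6*u - 0.13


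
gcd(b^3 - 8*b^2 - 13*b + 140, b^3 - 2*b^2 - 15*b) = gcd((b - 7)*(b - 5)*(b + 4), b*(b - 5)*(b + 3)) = b - 5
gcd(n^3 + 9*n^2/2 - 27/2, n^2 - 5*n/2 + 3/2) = n - 3/2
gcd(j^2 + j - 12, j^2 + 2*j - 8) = j + 4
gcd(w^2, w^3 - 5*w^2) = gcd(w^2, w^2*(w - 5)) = w^2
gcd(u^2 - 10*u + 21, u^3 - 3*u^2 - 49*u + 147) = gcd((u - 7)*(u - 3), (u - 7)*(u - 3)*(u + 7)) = u^2 - 10*u + 21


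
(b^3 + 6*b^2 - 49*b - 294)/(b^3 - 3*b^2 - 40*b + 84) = (b + 7)/(b - 2)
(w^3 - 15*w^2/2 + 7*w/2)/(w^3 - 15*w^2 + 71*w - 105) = w*(2*w - 1)/(2*(w^2 - 8*w + 15))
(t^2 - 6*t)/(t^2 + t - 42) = t/(t + 7)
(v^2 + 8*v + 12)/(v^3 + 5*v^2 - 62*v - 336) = (v + 2)/(v^2 - v - 56)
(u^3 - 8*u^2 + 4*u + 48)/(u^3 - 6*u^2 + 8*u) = (u^2 - 4*u - 12)/(u*(u - 2))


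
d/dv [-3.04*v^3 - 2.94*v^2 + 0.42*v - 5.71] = -9.12*v^2 - 5.88*v + 0.42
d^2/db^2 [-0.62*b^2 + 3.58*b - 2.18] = -1.24000000000000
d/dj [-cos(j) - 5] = sin(j)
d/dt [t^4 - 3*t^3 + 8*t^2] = t*(4*t^2 - 9*t + 16)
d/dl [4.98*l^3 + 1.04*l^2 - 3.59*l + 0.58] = 14.94*l^2 + 2.08*l - 3.59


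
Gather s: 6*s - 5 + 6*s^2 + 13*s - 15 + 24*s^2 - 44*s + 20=30*s^2 - 25*s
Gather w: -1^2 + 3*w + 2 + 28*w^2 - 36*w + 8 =28*w^2 - 33*w + 9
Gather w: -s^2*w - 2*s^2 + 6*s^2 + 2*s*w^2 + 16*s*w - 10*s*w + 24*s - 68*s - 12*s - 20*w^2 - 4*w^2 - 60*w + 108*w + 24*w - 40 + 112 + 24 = 4*s^2 - 56*s + w^2*(2*s - 24) + w*(-s^2 + 6*s + 72) + 96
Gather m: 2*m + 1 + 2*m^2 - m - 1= 2*m^2 + m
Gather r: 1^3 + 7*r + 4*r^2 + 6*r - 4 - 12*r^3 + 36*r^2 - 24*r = -12*r^3 + 40*r^2 - 11*r - 3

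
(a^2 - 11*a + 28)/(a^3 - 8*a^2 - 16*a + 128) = (a - 7)/(a^2 - 4*a - 32)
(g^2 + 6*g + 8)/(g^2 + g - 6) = (g^2 + 6*g + 8)/(g^2 + g - 6)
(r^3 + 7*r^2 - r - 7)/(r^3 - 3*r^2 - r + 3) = (r + 7)/(r - 3)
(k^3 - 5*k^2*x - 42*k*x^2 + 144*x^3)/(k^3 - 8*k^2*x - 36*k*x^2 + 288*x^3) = (-k + 3*x)/(-k + 6*x)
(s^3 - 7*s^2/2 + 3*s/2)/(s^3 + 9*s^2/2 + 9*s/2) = (2*s^2 - 7*s + 3)/(2*s^2 + 9*s + 9)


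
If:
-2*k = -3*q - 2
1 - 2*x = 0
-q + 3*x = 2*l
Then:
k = 3*q/2 + 1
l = 3/4 - q/2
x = 1/2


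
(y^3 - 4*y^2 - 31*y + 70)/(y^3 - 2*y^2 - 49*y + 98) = (y + 5)/(y + 7)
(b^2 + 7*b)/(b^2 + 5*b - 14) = b/(b - 2)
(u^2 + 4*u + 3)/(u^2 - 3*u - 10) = (u^2 + 4*u + 3)/(u^2 - 3*u - 10)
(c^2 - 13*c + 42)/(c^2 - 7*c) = (c - 6)/c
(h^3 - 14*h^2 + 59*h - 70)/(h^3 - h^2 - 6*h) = (-h^3 + 14*h^2 - 59*h + 70)/(h*(-h^2 + h + 6))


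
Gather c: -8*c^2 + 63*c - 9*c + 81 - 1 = -8*c^2 + 54*c + 80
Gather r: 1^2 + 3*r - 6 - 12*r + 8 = 3 - 9*r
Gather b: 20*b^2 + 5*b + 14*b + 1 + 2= 20*b^2 + 19*b + 3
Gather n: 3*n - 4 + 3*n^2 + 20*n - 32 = 3*n^2 + 23*n - 36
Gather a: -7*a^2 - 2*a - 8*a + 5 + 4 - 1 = -7*a^2 - 10*a + 8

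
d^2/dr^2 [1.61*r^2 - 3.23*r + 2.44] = 3.22000000000000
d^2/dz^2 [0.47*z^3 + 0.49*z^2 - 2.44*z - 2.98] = 2.82*z + 0.98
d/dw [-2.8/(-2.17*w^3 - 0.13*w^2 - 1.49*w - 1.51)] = (-18.228*w^2 - 0.728*w - 4.172)/(2.17*w^3 + 0.13*w^2 + 1.49*w + 1.51)^2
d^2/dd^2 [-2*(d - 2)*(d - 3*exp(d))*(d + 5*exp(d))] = -4*d^2*exp(d) + 120*d*exp(2*d) - 8*d*exp(d) - 12*d - 120*exp(2*d) + 8*exp(d) + 8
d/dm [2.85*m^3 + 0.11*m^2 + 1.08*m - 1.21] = 8.55*m^2 + 0.22*m + 1.08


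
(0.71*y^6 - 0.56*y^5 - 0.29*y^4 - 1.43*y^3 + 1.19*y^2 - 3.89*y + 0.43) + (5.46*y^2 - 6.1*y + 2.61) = 0.71*y^6 - 0.56*y^5 - 0.29*y^4 - 1.43*y^3 + 6.65*y^2 - 9.99*y + 3.04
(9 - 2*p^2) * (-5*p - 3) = 10*p^3 + 6*p^2 - 45*p - 27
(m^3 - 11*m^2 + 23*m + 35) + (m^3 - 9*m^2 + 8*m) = 2*m^3 - 20*m^2 + 31*m + 35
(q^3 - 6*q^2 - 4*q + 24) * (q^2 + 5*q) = q^5 - q^4 - 34*q^3 + 4*q^2 + 120*q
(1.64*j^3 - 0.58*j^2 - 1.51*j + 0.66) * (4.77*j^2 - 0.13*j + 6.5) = 7.8228*j^5 - 2.9798*j^4 + 3.5327*j^3 - 0.4255*j^2 - 9.9008*j + 4.29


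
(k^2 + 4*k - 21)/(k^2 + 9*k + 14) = (k - 3)/(k + 2)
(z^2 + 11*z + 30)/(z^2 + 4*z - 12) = (z + 5)/(z - 2)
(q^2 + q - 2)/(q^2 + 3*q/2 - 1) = 2*(q - 1)/(2*q - 1)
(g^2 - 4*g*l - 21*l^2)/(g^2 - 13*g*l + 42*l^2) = (g + 3*l)/(g - 6*l)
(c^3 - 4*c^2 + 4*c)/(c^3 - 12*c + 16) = c/(c + 4)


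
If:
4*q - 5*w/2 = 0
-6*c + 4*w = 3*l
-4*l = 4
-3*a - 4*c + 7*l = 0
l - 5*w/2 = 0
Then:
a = -119/45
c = 7/30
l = -1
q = -1/4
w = -2/5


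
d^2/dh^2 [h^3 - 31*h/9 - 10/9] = 6*h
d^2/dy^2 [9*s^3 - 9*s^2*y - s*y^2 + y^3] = -2*s + 6*y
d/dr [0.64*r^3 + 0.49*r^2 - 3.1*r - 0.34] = 1.92*r^2 + 0.98*r - 3.1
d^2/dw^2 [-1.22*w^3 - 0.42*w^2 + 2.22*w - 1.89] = -7.32*w - 0.84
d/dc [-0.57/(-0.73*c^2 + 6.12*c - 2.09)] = (3.4884 - 0.8322*c)/(0.73*c^2 - 6.12*c + 2.09)^2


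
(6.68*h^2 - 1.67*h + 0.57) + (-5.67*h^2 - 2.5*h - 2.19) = 1.01*h^2 - 4.17*h - 1.62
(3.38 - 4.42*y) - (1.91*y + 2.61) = 0.77 - 6.33*y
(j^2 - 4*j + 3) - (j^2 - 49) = 52 - 4*j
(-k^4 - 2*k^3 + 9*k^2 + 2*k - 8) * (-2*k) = 2*k^5 + 4*k^4 - 18*k^3 - 4*k^2 + 16*k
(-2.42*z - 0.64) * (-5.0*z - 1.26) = 12.1*z^2 + 6.2492*z + 0.8064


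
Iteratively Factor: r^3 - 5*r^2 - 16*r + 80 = (r + 4)*(r^2 - 9*r + 20) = (r - 5)*(r + 4)*(r - 4)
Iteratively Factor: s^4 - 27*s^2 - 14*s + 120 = (s + 4)*(s^3 - 4*s^2 - 11*s + 30) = (s + 3)*(s + 4)*(s^2 - 7*s + 10) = (s - 5)*(s + 3)*(s + 4)*(s - 2)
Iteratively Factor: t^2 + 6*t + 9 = (t + 3)*(t + 3)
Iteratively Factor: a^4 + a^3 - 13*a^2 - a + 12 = (a + 4)*(a^3 - 3*a^2 - a + 3) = (a - 3)*(a + 4)*(a^2 - 1) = (a - 3)*(a + 1)*(a + 4)*(a - 1)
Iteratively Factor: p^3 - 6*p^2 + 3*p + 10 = (p - 2)*(p^2 - 4*p - 5) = (p - 2)*(p + 1)*(p - 5)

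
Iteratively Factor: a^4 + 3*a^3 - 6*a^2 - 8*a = (a + 1)*(a^3 + 2*a^2 - 8*a) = (a + 1)*(a + 4)*(a^2 - 2*a) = (a - 2)*(a + 1)*(a + 4)*(a)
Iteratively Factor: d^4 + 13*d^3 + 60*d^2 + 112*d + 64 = (d + 4)*(d^3 + 9*d^2 + 24*d + 16) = (d + 1)*(d + 4)*(d^2 + 8*d + 16) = (d + 1)*(d + 4)^2*(d + 4)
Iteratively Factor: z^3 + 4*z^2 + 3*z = (z + 3)*(z^2 + z) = (z + 1)*(z + 3)*(z)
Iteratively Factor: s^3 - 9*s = (s + 3)*(s^2 - 3*s) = s*(s + 3)*(s - 3)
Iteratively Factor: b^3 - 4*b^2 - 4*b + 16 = (b - 2)*(b^2 - 2*b - 8) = (b - 4)*(b - 2)*(b + 2)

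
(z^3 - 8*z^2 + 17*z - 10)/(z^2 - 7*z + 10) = z - 1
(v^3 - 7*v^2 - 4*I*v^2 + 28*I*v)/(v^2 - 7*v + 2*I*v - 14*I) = v*(v - 4*I)/(v + 2*I)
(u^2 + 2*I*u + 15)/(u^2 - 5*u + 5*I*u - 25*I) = (u - 3*I)/(u - 5)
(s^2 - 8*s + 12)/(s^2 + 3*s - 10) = (s - 6)/(s + 5)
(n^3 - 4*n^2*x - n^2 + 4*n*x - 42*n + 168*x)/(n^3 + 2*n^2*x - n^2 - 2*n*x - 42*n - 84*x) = (n - 4*x)/(n + 2*x)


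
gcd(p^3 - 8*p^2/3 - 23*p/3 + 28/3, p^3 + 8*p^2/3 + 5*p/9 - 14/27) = p + 7/3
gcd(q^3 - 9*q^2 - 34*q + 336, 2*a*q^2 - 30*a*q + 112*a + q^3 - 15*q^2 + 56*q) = q^2 - 15*q + 56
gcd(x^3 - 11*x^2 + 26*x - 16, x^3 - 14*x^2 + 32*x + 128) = x - 8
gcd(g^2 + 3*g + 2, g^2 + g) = g + 1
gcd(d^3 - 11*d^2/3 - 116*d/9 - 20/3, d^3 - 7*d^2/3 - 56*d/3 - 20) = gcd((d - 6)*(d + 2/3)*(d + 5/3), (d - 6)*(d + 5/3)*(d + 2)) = d^2 - 13*d/3 - 10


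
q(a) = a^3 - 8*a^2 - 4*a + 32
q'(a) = 3*a^2 - 16*a - 4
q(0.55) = 27.55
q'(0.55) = -11.89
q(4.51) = -57.03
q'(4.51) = -15.14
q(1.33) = 14.88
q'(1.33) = -19.97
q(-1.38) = 19.66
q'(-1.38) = 23.79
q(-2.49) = -23.08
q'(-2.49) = 54.44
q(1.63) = 8.56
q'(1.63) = -22.11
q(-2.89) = -47.39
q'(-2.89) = 67.30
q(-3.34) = -81.14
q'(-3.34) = 82.91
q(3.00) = -25.00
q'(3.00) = -25.00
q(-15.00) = -5083.00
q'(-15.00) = 911.00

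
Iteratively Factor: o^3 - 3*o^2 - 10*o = (o + 2)*(o^2 - 5*o) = o*(o + 2)*(o - 5)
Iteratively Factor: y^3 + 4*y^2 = (y + 4)*(y^2) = y*(y + 4)*(y)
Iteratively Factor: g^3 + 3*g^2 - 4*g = (g + 4)*(g^2 - g) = g*(g + 4)*(g - 1)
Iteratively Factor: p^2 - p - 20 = (p - 5)*(p + 4)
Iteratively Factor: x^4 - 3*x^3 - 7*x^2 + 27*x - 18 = (x - 2)*(x^3 - x^2 - 9*x + 9) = (x - 3)*(x - 2)*(x^2 + 2*x - 3) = (x - 3)*(x - 2)*(x + 3)*(x - 1)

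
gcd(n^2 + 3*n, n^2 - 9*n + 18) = 1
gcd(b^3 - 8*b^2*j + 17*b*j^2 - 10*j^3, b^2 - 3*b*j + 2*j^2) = b^2 - 3*b*j + 2*j^2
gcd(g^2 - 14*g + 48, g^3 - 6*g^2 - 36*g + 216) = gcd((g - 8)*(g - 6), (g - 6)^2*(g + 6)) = g - 6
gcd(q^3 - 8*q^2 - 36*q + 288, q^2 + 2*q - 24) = q + 6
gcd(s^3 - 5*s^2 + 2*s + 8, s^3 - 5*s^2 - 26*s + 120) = s - 4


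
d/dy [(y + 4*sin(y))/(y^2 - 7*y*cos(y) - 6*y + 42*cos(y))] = ((y + 4*sin(y))*(-7*y*sin(y) - 2*y + 42*sin(y) + 7*cos(y) + 6) + (4*cos(y) + 1)*(y^2 - 7*y*cos(y) - 6*y + 42*cos(y)))/((y - 6)^2*(y - 7*cos(y))^2)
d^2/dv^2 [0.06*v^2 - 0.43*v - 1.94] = 0.120000000000000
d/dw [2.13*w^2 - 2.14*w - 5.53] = 4.26*w - 2.14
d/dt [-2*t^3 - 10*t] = -6*t^2 - 10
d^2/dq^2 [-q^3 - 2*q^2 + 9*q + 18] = -6*q - 4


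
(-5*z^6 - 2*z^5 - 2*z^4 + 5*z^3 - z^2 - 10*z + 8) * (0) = 0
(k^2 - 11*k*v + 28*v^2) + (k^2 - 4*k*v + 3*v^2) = 2*k^2 - 15*k*v + 31*v^2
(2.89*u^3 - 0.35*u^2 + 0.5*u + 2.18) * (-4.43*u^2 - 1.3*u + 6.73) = -12.8027*u^5 - 2.2065*u^4 + 17.6897*u^3 - 12.6629*u^2 + 0.531*u + 14.6714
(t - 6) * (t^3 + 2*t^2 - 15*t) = t^4 - 4*t^3 - 27*t^2 + 90*t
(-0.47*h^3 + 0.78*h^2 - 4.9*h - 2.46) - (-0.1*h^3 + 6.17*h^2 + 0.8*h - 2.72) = -0.37*h^3 - 5.39*h^2 - 5.7*h + 0.26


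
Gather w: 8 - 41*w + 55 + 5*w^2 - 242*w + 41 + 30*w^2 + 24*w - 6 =35*w^2 - 259*w + 98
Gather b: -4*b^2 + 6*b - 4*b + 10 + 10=-4*b^2 + 2*b + 20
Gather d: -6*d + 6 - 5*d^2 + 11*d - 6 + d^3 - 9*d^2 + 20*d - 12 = d^3 - 14*d^2 + 25*d - 12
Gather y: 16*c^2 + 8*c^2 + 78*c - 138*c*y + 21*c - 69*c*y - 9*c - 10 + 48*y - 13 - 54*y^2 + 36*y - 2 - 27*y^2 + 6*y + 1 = 24*c^2 + 90*c - 81*y^2 + y*(90 - 207*c) - 24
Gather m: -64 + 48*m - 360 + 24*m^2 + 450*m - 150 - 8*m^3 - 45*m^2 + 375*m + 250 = -8*m^3 - 21*m^2 + 873*m - 324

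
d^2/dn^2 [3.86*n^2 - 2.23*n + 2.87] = 7.72000000000000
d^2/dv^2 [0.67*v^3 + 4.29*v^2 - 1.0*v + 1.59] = 4.02*v + 8.58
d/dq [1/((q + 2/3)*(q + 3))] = 3*(-6*q - 11)/(9*q^4 + 66*q^3 + 157*q^2 + 132*q + 36)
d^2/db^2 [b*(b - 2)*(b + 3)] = 6*b + 2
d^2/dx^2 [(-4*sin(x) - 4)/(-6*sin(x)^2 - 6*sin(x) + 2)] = 2*(-9*sin(x)^5 - 27*sin(x)^4 - 27*sin(x)^3 + 30*sin(x)^2 + 68*sin(x) + 30)/(3*sin(x)^2 + 3*sin(x) - 1)^3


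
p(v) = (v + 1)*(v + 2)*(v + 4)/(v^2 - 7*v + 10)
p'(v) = (7 - 2*v)*(v + 1)*(v + 2)*(v + 4)/(v^2 - 7*v + 10)^2 + (v + 1)*(v + 2)/(v^2 - 7*v + 10) + (v + 1)*(v + 4)/(v^2 - 7*v + 10) + (v + 2)*(v + 4)/(v^2 - 7*v + 10) = (v^4 - 14*v^3 - 33*v^2 + 124*v + 196)/(v^4 - 14*v^3 + 69*v^2 - 140*v + 100)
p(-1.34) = -0.03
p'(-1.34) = 0.02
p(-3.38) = 0.05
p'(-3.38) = 0.03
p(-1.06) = -0.01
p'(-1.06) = 0.13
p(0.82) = 5.02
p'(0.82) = 11.03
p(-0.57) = 0.15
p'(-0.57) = 0.57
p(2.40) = -92.06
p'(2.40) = 132.36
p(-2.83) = 0.05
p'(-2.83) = -0.03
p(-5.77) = -0.38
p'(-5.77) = 0.31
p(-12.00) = -3.70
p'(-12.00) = 0.69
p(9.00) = 51.07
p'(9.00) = -6.39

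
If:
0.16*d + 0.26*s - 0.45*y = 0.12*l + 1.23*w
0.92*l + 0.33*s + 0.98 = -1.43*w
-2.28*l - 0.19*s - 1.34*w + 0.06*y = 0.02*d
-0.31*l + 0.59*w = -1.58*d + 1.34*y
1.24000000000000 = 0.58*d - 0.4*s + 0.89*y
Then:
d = 0.42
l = 0.47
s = -2.12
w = -0.50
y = 0.17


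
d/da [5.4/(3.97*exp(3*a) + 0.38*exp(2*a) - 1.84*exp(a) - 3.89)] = (-64.314*exp(2*a) - 4.104*exp(a) + 9.936)*exp(a)/(3.97*exp(3*a) + 0.38*exp(2*a) - 1.84*exp(a) - 3.89)^2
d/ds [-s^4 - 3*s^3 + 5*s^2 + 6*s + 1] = -4*s^3 - 9*s^2 + 10*s + 6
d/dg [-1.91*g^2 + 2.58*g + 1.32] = 2.58 - 3.82*g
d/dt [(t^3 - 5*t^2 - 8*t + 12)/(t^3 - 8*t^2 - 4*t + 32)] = (-3*t^2 + 20*t - 52)/(t^4 - 20*t^3 + 132*t^2 - 320*t + 256)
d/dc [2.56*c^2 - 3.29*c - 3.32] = 5.12*c - 3.29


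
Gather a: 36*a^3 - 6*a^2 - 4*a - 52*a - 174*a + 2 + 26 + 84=36*a^3 - 6*a^2 - 230*a + 112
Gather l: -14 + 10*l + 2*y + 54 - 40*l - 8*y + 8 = -30*l - 6*y + 48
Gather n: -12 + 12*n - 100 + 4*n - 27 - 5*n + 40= 11*n - 99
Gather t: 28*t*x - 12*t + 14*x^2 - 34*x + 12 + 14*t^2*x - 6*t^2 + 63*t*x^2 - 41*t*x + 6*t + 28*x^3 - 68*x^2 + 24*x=t^2*(14*x - 6) + t*(63*x^2 - 13*x - 6) + 28*x^3 - 54*x^2 - 10*x + 12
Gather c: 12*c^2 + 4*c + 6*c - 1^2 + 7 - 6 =12*c^2 + 10*c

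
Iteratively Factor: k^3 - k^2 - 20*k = (k - 5)*(k^2 + 4*k) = (k - 5)*(k + 4)*(k)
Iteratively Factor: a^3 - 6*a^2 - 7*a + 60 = (a + 3)*(a^2 - 9*a + 20) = (a - 4)*(a + 3)*(a - 5)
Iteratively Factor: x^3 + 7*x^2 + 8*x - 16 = (x + 4)*(x^2 + 3*x - 4) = (x + 4)^2*(x - 1)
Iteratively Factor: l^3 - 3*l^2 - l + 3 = (l - 3)*(l^2 - 1) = (l - 3)*(l - 1)*(l + 1)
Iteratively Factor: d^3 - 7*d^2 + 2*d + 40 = (d + 2)*(d^2 - 9*d + 20) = (d - 5)*(d + 2)*(d - 4)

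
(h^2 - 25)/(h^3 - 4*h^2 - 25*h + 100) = 1/(h - 4)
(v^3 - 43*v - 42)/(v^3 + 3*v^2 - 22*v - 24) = (v - 7)/(v - 4)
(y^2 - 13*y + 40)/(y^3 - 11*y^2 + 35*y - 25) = (y - 8)/(y^2 - 6*y + 5)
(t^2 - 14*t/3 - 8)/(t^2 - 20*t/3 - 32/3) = (t - 6)/(t - 8)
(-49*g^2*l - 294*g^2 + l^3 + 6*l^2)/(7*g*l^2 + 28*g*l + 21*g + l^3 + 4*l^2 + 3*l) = (-7*g*l - 42*g + l^2 + 6*l)/(l^2 + 4*l + 3)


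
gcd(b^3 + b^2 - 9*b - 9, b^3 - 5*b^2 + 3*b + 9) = b^2 - 2*b - 3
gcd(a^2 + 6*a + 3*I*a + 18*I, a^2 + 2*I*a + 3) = a + 3*I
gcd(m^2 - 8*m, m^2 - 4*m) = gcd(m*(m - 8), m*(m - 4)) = m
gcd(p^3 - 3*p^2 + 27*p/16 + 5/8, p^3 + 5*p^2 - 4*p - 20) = p - 2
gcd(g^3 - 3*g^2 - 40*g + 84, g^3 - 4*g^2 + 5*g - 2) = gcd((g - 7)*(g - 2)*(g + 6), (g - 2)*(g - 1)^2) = g - 2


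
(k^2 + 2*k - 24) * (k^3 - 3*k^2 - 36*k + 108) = k^5 - k^4 - 66*k^3 + 108*k^2 + 1080*k - 2592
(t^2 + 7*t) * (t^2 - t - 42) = t^4 + 6*t^3 - 49*t^2 - 294*t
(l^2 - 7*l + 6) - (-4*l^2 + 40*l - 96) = 5*l^2 - 47*l + 102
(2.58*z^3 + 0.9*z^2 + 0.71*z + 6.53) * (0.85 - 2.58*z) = -6.6564*z^4 - 0.129*z^3 - 1.0668*z^2 - 16.2439*z + 5.5505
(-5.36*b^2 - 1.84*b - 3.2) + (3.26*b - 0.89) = -5.36*b^2 + 1.42*b - 4.09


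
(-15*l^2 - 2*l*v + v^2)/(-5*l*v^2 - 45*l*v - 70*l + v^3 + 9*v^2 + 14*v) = (3*l + v)/(v^2 + 9*v + 14)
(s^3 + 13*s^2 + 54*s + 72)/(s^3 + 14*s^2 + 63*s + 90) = (s + 4)/(s + 5)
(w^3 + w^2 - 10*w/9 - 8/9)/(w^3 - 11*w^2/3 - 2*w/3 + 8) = (3*w^2 - w - 2)/(3*(w^2 - 5*w + 6))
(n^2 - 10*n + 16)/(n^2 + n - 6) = (n - 8)/(n + 3)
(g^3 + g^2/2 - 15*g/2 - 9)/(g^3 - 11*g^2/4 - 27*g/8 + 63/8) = 4*(2*g^2 + 7*g + 6)/(8*g^2 + 2*g - 21)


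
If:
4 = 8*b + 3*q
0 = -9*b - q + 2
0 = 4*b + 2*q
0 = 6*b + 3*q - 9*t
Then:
No Solution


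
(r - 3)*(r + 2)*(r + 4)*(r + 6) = r^4 + 9*r^3 + 8*r^2 - 84*r - 144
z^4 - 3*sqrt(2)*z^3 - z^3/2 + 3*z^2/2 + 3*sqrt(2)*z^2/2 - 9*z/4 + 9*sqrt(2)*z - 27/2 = (z - 2)*(z + 3/2)*(z - 3*sqrt(2)/2)^2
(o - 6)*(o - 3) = o^2 - 9*o + 18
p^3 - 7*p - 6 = (p - 3)*(p + 1)*(p + 2)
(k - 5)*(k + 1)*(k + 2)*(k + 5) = k^4 + 3*k^3 - 23*k^2 - 75*k - 50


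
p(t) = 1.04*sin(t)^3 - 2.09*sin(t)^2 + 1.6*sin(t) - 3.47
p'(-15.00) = -4.28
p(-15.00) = -5.68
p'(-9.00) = -3.51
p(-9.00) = -4.56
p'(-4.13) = -0.16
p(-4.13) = -2.99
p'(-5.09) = 0.15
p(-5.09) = -2.95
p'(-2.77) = -3.29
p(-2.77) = -4.38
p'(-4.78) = 0.04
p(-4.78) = -2.92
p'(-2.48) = -4.22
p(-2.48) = -5.48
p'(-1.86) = -2.42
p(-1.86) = -7.84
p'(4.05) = -4.20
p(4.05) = -6.54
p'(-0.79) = 4.32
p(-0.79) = -6.03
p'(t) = 3.12*sin(t)^2*cos(t) - 4.18*sin(t)*cos(t) + 1.6*cos(t)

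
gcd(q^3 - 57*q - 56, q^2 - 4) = 1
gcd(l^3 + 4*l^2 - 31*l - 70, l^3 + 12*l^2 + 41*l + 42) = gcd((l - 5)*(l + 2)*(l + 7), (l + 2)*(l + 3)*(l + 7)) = l^2 + 9*l + 14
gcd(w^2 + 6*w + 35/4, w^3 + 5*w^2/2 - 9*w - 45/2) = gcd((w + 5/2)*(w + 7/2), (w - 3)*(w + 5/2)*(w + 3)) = w + 5/2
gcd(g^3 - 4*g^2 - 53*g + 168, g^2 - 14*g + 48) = g - 8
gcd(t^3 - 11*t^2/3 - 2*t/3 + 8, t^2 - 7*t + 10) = t - 2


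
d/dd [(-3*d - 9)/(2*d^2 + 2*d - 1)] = 3*(2*d^2 + 12*d + 7)/(4*d^4 + 8*d^3 - 4*d + 1)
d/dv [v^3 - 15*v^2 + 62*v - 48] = 3*v^2 - 30*v + 62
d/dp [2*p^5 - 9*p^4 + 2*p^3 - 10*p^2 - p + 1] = 10*p^4 - 36*p^3 + 6*p^2 - 20*p - 1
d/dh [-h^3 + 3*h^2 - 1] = 3*h*(2 - h)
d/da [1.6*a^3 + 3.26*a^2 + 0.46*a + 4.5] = 4.8*a^2 + 6.52*a + 0.46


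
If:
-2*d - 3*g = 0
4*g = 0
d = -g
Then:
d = 0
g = 0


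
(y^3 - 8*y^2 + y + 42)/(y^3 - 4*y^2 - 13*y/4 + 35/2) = 4*(y^2 - 10*y + 21)/(4*y^2 - 24*y + 35)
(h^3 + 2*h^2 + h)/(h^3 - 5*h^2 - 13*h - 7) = h/(h - 7)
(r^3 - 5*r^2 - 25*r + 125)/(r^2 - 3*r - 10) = (r^2 - 25)/(r + 2)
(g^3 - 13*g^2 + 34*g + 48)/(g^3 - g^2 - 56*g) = (g^2 - 5*g - 6)/(g*(g + 7))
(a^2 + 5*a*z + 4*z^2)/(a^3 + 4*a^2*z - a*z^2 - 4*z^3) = 1/(a - z)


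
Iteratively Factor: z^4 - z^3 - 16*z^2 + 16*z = (z - 4)*(z^3 + 3*z^2 - 4*z) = (z - 4)*(z + 4)*(z^2 - z) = z*(z - 4)*(z + 4)*(z - 1)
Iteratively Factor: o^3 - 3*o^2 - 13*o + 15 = (o - 1)*(o^2 - 2*o - 15) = (o - 1)*(o + 3)*(o - 5)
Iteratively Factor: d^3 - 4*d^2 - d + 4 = (d - 4)*(d^2 - 1) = (d - 4)*(d + 1)*(d - 1)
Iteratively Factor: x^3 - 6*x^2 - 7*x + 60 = (x + 3)*(x^2 - 9*x + 20) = (x - 4)*(x + 3)*(x - 5)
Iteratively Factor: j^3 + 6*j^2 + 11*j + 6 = (j + 3)*(j^2 + 3*j + 2) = (j + 1)*(j + 3)*(j + 2)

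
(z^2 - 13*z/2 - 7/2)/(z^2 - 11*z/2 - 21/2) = (2*z + 1)/(2*z + 3)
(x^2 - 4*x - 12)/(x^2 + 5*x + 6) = (x - 6)/(x + 3)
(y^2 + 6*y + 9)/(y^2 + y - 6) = (y + 3)/(y - 2)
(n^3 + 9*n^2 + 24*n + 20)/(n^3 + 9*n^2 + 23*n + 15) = (n^2 + 4*n + 4)/(n^2 + 4*n + 3)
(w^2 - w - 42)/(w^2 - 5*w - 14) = (w + 6)/(w + 2)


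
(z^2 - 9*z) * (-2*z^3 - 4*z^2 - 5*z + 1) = -2*z^5 + 14*z^4 + 31*z^3 + 46*z^2 - 9*z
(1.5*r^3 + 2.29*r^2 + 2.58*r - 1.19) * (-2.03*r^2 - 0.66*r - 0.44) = -3.045*r^5 - 5.6387*r^4 - 7.4088*r^3 - 0.2947*r^2 - 0.3498*r + 0.5236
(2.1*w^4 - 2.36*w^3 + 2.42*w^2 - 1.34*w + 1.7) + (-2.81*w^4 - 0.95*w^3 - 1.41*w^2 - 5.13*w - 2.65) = -0.71*w^4 - 3.31*w^3 + 1.01*w^2 - 6.47*w - 0.95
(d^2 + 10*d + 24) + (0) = d^2 + 10*d + 24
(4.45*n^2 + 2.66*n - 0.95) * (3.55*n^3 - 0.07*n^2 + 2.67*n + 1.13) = 15.7975*n^5 + 9.1315*n^4 + 8.3228*n^3 + 12.1972*n^2 + 0.4693*n - 1.0735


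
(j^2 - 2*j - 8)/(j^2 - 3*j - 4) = (j + 2)/(j + 1)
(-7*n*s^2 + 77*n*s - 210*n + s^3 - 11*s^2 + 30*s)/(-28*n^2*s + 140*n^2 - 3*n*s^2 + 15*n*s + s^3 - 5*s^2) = (s - 6)/(4*n + s)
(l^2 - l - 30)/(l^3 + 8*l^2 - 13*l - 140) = (l - 6)/(l^2 + 3*l - 28)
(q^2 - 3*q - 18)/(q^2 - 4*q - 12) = (q + 3)/(q + 2)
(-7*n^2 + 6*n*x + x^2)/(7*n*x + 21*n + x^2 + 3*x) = (-n + x)/(x + 3)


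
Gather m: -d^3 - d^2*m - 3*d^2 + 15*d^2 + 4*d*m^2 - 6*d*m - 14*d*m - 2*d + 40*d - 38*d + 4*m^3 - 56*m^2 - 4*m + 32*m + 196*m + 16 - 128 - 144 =-d^3 + 12*d^2 + 4*m^3 + m^2*(4*d - 56) + m*(-d^2 - 20*d + 224) - 256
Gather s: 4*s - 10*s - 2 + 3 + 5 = 6 - 6*s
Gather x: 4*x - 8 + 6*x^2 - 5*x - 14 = 6*x^2 - x - 22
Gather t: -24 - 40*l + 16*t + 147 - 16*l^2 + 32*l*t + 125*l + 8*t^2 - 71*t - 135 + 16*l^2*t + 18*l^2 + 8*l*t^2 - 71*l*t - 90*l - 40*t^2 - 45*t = 2*l^2 - 5*l + t^2*(8*l - 32) + t*(16*l^2 - 39*l - 100) - 12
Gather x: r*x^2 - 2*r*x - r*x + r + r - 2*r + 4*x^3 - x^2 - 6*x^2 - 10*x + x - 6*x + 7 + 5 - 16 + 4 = 4*x^3 + x^2*(r - 7) + x*(-3*r - 15)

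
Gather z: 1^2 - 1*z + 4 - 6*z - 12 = -7*z - 7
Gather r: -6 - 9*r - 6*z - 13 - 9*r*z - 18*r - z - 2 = r*(-9*z - 27) - 7*z - 21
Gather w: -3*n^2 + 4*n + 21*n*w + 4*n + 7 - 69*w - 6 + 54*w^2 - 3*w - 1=-3*n^2 + 8*n + 54*w^2 + w*(21*n - 72)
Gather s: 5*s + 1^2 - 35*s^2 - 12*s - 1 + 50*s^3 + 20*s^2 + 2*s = 50*s^3 - 15*s^2 - 5*s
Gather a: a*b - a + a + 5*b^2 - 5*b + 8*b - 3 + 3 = a*b + 5*b^2 + 3*b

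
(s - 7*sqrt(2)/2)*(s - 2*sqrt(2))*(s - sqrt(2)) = s^3 - 13*sqrt(2)*s^2/2 + 25*s - 14*sqrt(2)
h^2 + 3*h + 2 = (h + 1)*(h + 2)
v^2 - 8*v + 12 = (v - 6)*(v - 2)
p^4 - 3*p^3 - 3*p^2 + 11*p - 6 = (p - 3)*(p - 1)^2*(p + 2)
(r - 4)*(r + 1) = r^2 - 3*r - 4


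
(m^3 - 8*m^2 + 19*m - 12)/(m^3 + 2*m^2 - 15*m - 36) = (m^2 - 4*m + 3)/(m^2 + 6*m + 9)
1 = 1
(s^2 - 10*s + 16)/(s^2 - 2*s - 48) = (s - 2)/(s + 6)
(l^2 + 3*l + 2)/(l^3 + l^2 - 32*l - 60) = (l + 1)/(l^2 - l - 30)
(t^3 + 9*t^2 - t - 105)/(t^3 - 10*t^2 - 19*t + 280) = (t^2 + 4*t - 21)/(t^2 - 15*t + 56)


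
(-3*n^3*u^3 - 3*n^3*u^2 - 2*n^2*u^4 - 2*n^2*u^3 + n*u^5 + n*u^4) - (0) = -3*n^3*u^3 - 3*n^3*u^2 - 2*n^2*u^4 - 2*n^2*u^3 + n*u^5 + n*u^4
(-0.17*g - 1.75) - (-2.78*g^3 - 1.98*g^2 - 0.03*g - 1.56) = 2.78*g^3 + 1.98*g^2 - 0.14*g - 0.19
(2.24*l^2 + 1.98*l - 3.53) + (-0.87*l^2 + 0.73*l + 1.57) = 1.37*l^2 + 2.71*l - 1.96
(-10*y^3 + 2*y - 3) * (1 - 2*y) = 20*y^4 - 10*y^3 - 4*y^2 + 8*y - 3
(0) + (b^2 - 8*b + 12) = b^2 - 8*b + 12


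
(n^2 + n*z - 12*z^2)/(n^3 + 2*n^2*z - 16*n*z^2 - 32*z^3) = (-n + 3*z)/(-n^2 + 2*n*z + 8*z^2)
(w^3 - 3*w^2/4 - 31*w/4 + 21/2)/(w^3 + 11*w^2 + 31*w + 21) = (4*w^2 - 15*w + 14)/(4*(w^2 + 8*w + 7))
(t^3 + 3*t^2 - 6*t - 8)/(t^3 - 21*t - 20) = (t - 2)/(t - 5)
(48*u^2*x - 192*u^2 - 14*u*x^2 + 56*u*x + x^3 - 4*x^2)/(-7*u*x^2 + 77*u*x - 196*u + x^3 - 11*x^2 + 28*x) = (48*u^2 - 14*u*x + x^2)/(-7*u*x + 49*u + x^2 - 7*x)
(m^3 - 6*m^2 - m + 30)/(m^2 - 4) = (m^2 - 8*m + 15)/(m - 2)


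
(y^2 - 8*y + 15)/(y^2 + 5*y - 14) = (y^2 - 8*y + 15)/(y^2 + 5*y - 14)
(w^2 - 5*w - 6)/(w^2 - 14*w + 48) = (w + 1)/(w - 8)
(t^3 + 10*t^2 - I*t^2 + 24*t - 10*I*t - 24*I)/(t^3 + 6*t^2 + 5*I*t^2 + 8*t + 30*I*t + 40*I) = (t^2 + t*(6 - I) - 6*I)/(t^2 + t*(2 + 5*I) + 10*I)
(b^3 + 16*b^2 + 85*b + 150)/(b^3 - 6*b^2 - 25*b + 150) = (b^2 + 11*b + 30)/(b^2 - 11*b + 30)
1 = 1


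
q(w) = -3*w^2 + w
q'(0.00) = 1.00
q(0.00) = 0.00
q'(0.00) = 1.00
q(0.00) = 0.00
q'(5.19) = -30.14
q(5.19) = -75.62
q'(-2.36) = 15.16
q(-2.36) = -19.07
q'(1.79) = -9.74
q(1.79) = -7.82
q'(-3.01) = 19.06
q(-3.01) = -30.19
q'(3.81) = -21.86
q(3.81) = -39.74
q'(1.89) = -10.34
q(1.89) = -8.83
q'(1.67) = -9.02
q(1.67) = -6.70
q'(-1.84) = 12.04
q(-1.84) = -12.00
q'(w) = 1 - 6*w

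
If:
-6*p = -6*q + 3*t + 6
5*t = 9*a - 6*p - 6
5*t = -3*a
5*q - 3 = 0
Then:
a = 6/17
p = -5/17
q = 3/5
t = -18/85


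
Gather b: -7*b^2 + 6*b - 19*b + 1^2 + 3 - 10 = -7*b^2 - 13*b - 6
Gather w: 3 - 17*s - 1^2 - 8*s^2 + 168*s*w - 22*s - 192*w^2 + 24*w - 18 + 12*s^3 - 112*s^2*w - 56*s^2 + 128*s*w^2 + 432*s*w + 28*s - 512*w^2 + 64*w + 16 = 12*s^3 - 64*s^2 - 11*s + w^2*(128*s - 704) + w*(-112*s^2 + 600*s + 88)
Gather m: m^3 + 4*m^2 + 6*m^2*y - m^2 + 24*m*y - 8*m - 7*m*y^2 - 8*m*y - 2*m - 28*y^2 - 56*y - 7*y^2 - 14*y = m^3 + m^2*(6*y + 3) + m*(-7*y^2 + 16*y - 10) - 35*y^2 - 70*y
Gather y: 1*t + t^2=t^2 + t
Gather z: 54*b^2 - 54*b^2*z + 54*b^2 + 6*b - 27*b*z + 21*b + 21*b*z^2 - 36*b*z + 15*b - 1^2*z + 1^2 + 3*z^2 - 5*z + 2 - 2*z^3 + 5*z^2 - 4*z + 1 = 108*b^2 + 42*b - 2*z^3 + z^2*(21*b + 8) + z*(-54*b^2 - 63*b - 10) + 4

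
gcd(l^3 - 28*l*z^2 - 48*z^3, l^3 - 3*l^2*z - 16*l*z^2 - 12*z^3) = -l^2 + 4*l*z + 12*z^2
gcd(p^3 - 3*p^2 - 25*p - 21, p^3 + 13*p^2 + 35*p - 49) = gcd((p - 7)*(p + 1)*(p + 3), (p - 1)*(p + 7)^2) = 1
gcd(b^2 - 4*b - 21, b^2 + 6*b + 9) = b + 3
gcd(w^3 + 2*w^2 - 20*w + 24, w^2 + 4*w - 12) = w^2 + 4*w - 12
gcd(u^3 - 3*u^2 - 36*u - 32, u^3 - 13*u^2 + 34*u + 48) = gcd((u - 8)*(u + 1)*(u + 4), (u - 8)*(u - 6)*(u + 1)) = u^2 - 7*u - 8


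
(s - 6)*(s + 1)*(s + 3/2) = s^3 - 7*s^2/2 - 27*s/2 - 9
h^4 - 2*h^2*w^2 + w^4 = (h - w)^2*(h + w)^2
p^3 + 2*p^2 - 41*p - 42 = (p - 6)*(p + 1)*(p + 7)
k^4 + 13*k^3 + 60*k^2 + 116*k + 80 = (k + 2)^2*(k + 4)*(k + 5)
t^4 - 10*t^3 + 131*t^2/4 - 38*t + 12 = (t - 4)^2*(t - 3/2)*(t - 1/2)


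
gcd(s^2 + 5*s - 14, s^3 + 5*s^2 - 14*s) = s^2 + 5*s - 14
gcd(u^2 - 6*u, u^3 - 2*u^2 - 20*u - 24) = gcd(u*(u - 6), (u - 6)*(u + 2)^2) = u - 6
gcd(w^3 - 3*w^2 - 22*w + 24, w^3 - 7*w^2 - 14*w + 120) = w^2 - 2*w - 24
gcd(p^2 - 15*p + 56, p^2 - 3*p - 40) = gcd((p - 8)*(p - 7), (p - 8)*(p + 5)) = p - 8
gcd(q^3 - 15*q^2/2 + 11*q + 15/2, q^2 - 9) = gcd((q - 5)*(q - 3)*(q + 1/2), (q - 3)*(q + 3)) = q - 3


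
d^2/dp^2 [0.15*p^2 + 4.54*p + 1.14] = 0.300000000000000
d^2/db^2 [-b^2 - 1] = -2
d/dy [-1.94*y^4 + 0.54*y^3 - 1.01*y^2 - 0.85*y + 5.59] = -7.76*y^3 + 1.62*y^2 - 2.02*y - 0.85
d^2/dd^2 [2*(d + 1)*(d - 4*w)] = 4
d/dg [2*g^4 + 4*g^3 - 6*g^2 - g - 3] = 8*g^3 + 12*g^2 - 12*g - 1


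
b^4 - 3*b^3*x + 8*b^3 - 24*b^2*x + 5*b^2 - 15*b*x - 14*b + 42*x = (b - 1)*(b + 2)*(b + 7)*(b - 3*x)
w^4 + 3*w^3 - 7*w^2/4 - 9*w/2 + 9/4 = (w - 1)*(w - 1/2)*(w + 3/2)*(w + 3)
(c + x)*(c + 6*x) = c^2 + 7*c*x + 6*x^2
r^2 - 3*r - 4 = (r - 4)*(r + 1)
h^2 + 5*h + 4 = (h + 1)*(h + 4)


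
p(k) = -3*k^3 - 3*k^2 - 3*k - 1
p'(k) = -9*k^2 - 6*k - 3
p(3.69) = -203.65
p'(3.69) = -147.68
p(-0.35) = -0.19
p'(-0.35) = -2.00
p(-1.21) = 3.55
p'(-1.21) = -8.92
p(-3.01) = 62.66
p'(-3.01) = -66.48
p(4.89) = -438.20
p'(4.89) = -247.55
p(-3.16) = 73.19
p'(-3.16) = -73.91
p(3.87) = -231.42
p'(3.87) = -161.01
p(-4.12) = 170.24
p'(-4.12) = -131.05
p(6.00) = -775.00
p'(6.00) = -363.00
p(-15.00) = 9494.00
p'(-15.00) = -1938.00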